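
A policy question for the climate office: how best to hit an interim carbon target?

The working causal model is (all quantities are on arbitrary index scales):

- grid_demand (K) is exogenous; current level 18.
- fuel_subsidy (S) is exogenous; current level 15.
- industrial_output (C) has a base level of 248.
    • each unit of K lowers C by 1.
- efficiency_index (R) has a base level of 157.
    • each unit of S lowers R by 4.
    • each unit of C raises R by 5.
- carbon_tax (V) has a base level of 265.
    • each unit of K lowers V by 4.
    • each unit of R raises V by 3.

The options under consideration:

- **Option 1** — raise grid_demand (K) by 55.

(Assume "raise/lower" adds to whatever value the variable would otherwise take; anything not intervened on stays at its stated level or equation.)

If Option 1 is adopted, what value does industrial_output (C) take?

Option 1 (K + 55):
  K = 18 + 55 = 73
  C = 248 − 73 = 175

175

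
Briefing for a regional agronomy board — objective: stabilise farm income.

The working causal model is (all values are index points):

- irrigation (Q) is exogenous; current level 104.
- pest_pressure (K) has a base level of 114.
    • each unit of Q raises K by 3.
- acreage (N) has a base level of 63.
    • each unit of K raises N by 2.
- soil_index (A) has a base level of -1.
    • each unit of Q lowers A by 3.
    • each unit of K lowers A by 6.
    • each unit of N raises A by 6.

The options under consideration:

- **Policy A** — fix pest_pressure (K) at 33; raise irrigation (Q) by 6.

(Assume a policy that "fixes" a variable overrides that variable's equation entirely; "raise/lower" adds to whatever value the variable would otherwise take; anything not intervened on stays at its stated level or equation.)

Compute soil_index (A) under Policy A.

Policy A (K := 33, Q + 6):
  Q = 104 + 6 = 110
  K = 33
  N = 63 + 2·33 = 129
  A = -1 − 3·110 − 6·33 + 6·129 = 245

245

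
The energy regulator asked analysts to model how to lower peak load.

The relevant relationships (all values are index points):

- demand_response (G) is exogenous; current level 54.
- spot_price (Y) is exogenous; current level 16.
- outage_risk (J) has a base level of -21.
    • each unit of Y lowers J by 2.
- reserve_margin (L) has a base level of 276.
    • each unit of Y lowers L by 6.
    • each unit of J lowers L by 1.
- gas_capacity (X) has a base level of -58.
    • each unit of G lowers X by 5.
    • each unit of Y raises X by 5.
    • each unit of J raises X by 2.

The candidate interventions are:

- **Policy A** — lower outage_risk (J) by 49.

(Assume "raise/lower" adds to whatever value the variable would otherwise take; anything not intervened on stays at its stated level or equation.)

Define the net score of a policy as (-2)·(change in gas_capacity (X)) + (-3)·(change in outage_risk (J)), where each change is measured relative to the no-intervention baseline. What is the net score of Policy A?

343

Baseline:
  G = 54
  Y = 16
  J = -21 − 2·16 = -53
  X = -58 − 5·54 + 5·16 + 2·(-53) = -354
Policy A (J − 49):
  G = 54
  Y = 16
  J = -21 − 2·16 (−49 from intervention) = -102
  X = -58 − 5·54 + 5·16 + 2·(-102) = -452
ΔX = -452 − (-354) = -98; ΔJ = -102 − (-53) = -49
Score = (-2)·(-98) + (-3)·(-49) = 343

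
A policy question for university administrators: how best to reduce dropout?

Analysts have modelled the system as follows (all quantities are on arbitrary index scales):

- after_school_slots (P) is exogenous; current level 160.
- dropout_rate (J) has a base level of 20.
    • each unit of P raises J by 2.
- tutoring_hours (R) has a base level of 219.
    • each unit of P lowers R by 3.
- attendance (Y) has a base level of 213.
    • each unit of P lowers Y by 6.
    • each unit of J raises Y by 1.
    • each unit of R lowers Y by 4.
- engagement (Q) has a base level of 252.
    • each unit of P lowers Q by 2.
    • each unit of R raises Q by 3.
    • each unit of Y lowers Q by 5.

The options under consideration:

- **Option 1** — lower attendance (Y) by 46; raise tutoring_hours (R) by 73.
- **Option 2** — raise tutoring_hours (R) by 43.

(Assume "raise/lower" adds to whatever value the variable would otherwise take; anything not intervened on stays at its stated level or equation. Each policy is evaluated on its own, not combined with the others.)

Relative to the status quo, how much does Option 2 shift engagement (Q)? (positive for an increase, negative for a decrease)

989

Baseline:
  P = 160
  J = 20 + 2·160 = 340
  R = 219 − 3·160 = -261
  Y = 213 − 6·160 + 340 − 4·(-261) = 637
  Q = 252 − 2·160 + 3·(-261) − 5·637 = -4036
Option 2 (R + 43):
  P = 160
  J = 20 + 2·160 = 340
  R = 219 − 3·160 (+43 from intervention) = -218
  Y = 213 − 6·160 + 340 − 4·(-218) = 465
  Q = 252 − 2·160 + 3·(-218) − 5·465 = -3047
Change in Q: -3047 − (-4036) = 989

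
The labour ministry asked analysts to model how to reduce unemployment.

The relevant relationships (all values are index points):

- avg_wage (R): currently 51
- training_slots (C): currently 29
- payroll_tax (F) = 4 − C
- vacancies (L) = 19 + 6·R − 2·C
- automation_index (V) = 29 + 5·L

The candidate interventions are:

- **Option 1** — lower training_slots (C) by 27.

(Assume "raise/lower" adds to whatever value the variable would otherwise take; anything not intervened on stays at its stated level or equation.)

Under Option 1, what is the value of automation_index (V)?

Option 1 (C − 27):
  R = 51
  C = 29 − 27 = 2
  L = 19 + 6·51 − 2·2 = 321
  V = 29 + 5·321 = 1634

1634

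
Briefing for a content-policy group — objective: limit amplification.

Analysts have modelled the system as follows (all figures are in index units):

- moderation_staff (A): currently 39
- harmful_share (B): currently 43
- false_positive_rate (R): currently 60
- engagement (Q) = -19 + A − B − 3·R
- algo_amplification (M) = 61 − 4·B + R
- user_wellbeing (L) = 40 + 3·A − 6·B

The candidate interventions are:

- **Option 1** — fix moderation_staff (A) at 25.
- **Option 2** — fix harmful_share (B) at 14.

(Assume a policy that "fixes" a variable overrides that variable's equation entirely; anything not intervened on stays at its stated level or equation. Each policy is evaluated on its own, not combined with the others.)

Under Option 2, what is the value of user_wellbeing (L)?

Option 2 (B := 14):
  A = 39
  B = 14
  L = 40 + 3·39 − 6·14 = 73

73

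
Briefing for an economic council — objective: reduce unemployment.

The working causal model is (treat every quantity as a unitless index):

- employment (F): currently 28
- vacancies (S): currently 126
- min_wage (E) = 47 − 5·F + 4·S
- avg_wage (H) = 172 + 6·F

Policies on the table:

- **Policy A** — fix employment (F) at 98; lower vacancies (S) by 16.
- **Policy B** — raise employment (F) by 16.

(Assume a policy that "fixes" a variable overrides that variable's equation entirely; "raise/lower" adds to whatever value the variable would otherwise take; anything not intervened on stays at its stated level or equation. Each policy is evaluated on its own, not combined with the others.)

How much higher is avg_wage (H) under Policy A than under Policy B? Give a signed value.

324

Policy A (F := 98, S − 16):
  F = 98
  H = 172 + 6·98 = 760
Policy B (F + 16):
  F = 28 + 16 = 44
  H = 172 + 6·44 = 436
H: 760 − 436 = 324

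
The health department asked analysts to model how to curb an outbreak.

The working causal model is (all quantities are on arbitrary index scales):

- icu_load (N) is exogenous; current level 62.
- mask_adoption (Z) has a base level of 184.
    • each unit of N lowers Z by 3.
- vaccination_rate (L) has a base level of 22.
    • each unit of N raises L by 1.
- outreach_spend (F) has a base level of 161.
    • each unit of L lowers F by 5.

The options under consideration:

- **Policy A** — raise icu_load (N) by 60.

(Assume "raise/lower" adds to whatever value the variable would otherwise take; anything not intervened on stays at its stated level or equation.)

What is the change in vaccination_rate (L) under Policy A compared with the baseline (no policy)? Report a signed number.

Baseline:
  N = 62
  L = 22 + 62 = 84
Policy A (N + 60):
  N = 62 + 60 = 122
  L = 22 + 122 = 144
Change in L: 144 − 84 = 60

60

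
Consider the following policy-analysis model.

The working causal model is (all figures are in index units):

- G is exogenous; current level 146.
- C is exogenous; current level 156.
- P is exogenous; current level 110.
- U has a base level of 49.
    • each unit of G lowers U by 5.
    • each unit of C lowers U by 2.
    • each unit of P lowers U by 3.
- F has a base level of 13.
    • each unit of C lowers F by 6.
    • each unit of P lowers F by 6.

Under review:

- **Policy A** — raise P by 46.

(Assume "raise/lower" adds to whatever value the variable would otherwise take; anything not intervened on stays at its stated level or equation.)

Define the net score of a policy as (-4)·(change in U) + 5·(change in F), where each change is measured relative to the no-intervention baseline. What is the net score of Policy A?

-828

Baseline:
  G = 146
  C = 156
  P = 110
  U = 49 − 5·146 − 2·156 − 3·110 = -1323
  F = 13 − 6·156 − 6·110 = -1583
Policy A (P + 46):
  G = 146
  C = 156
  P = 110 + 46 = 156
  U = 49 − 5·146 − 2·156 − 3·156 = -1461
  F = 13 − 6·156 − 6·156 = -1859
ΔU = -1461 − (-1323) = -138; ΔF = -1859 − (-1583) = -276
Score = (-4)·(-138) + 5·(-276) = -828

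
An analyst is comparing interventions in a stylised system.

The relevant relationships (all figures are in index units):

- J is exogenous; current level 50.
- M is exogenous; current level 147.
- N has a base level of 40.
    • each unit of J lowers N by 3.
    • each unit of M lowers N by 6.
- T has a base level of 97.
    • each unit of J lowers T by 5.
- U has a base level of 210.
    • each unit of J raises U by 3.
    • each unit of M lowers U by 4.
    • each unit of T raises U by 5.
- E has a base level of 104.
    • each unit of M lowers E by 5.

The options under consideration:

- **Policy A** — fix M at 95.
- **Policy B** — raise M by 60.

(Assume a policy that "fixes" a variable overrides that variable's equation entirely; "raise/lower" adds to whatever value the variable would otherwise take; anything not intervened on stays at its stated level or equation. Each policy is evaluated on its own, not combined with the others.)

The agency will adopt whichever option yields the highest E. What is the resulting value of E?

-371

Policy A (M := 95):
  M = 95
  E = 104 − 5·95 = -371
Policy B (M + 60):
  M = 147 + 60 = 207
  E = 104 − 5·207 = -931
Comparing — Policy A: E=-371, Policy B: E=-931. Highest is -371 (Policy A).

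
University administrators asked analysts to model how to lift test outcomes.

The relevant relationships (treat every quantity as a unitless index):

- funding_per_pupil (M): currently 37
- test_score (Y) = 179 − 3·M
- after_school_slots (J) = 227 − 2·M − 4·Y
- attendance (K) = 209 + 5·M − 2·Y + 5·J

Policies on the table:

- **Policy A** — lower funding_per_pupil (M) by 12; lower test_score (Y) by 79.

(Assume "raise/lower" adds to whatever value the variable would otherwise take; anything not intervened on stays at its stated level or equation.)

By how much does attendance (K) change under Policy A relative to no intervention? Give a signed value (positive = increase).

1006

Baseline:
  M = 37
  Y = 179 − 3·37 = 68
  J = 227 − 2·37 − 4·68 = -119
  K = 209 + 5·37 − 2·68 + 5·(-119) = -337
Policy A (M − 12, Y − 79):
  M = 37 − 12 = 25
  Y = 179 − 3·25 (−79 from intervention) = 25
  J = 227 − 2·25 − 4·25 = 77
  K = 209 + 5·25 − 2·25 + 5·77 = 669
Change in K: 669 − (-337) = 1006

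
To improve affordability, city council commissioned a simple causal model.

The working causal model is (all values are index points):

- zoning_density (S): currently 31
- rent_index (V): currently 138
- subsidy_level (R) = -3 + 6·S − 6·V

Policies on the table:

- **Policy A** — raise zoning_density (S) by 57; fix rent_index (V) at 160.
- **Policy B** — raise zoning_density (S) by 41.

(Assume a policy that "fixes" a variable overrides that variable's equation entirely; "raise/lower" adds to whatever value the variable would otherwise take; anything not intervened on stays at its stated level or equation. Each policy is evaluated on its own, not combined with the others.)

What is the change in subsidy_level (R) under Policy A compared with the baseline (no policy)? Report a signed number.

210

Baseline:
  S = 31
  V = 138
  R = -3 + 6·31 − 6·138 = -645
Policy A (S + 57, V := 160):
  S = 31 + 57 = 88
  V = 160
  R = -3 + 6·88 − 6·160 = -435
Change in R: -435 − (-645) = 210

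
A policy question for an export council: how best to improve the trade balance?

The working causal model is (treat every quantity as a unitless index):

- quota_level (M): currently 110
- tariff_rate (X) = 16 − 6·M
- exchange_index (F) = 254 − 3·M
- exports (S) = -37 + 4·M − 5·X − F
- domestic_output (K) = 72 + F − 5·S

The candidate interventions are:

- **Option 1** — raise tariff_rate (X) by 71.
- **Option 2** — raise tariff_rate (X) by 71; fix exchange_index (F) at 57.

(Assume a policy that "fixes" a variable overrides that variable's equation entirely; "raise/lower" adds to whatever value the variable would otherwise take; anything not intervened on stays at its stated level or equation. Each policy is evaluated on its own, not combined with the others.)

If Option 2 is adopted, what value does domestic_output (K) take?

Option 2 (X + 71, F := 57):
  M = 110
  X = 16 − 6·110 (+71 from intervention) = -573
  F = 57
  S = -37 + 4·110 − 5·(-573) − 57 = 3211
  K = 72 + 57 − 5·3211 = -15926

-15926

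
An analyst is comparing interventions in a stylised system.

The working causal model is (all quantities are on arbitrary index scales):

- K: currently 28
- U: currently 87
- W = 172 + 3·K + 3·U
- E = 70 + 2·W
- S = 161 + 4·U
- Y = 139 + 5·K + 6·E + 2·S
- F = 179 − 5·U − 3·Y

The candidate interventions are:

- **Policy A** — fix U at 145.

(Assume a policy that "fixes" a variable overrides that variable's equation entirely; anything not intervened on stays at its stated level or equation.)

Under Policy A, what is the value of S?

Policy A (U := 145):
  U = 145
  S = 161 + 4·145 = 741

741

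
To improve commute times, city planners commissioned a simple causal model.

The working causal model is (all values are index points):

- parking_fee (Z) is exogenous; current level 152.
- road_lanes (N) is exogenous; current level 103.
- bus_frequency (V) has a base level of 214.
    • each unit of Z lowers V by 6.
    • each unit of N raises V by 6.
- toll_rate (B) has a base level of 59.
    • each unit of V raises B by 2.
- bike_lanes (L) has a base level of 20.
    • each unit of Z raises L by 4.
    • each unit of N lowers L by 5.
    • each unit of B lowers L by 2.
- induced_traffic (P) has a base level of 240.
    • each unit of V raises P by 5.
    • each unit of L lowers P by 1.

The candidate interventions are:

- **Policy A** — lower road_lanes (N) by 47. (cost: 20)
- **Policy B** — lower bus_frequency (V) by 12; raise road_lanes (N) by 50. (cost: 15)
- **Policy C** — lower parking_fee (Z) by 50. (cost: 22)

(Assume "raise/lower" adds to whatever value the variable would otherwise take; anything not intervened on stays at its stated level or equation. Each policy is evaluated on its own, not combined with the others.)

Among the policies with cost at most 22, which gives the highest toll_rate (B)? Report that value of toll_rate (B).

Policy A (N − 47):
  Z = 152
  N = 103 − 47 = 56
  V = 214 − 6·152 + 6·56 = -362
  B = 59 + 2·(-362) = -665
Policy B (V − 12, N + 50):
  Z = 152
  N = 103 + 50 = 153
  V = 214 − 6·152 + 6·153 (−12 from intervention) = 208
  B = 59 + 2·208 = 475
Policy C (Z − 50):
  Z = 152 − 50 = 102
  N = 103
  V = 214 − 6·102 + 6·103 = 220
  B = 59 + 2·220 = 499
Comparing — Policy A: B=-665, Policy B: B=475, Policy C: B=499. Highest is 499 (Policy C).

499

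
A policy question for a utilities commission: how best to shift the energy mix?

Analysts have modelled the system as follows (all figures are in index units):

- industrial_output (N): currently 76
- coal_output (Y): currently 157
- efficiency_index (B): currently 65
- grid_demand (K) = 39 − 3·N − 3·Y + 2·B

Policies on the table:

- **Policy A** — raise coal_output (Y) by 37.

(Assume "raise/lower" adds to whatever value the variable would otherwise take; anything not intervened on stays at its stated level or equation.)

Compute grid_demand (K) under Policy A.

Policy A (Y + 37):
  N = 76
  Y = 157 + 37 = 194
  B = 65
  K = 39 − 3·76 − 3·194 + 2·65 = -641

-641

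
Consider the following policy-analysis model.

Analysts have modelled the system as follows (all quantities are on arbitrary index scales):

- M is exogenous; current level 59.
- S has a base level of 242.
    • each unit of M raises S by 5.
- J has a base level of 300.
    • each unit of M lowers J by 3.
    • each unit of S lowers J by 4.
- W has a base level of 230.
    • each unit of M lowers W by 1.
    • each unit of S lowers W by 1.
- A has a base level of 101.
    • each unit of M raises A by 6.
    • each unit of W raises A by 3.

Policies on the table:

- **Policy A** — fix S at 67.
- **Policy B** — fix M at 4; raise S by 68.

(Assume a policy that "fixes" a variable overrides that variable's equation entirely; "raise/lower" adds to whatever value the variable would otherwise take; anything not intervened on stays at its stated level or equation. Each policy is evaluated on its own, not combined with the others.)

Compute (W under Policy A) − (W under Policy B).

Policy A (S := 67):
  M = 59
  S = 67
  W = 230 − 59 − 67 = 104
Policy B (M := 4, S + 68):
  M = 4
  S = 242 + 5·4 (+68 from intervention) = 330
  W = 230 − 4 − 330 = -104
W: 104 − (-104) = 208

208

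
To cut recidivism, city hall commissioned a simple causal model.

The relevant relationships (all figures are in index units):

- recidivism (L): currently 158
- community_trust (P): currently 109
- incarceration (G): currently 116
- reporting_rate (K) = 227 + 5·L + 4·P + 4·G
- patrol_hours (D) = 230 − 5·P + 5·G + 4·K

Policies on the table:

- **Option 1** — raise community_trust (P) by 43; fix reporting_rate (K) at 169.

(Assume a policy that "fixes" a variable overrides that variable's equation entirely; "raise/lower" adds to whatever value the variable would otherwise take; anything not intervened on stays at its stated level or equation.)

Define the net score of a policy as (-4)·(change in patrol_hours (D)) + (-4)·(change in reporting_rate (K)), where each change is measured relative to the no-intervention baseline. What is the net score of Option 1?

35820

Baseline:
  L = 158
  P = 109
  G = 116
  K = 227 + 5·158 + 4·109 + 4·116 = 1917
  D = 230 − 5·109 + 5·116 + 4·1917 = 7933
Option 1 (P + 43, K := 169):
  L = 158
  P = 109 + 43 = 152
  G = 116
  K = 169
  D = 230 − 5·152 + 5·116 + 4·169 = 726
ΔD = 726 − 7933 = -7207; ΔK = 169 − 1917 = -1748
Score = (-4)·(-7207) + (-4)·(-1748) = 35820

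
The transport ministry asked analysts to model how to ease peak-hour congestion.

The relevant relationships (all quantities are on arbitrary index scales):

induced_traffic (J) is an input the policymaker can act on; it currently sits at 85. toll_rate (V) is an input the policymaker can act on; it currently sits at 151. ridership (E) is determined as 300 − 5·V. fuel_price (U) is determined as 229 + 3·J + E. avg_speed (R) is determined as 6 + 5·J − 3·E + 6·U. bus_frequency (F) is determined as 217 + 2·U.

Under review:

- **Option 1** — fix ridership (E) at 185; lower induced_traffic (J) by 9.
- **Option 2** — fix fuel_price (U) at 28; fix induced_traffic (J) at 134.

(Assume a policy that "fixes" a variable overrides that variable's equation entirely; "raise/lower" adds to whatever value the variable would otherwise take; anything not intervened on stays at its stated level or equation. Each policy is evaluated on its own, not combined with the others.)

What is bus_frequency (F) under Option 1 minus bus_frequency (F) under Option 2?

Option 1 (E := 185, J − 9):
  J = 85 − 9 = 76
  V = 151
  E = 185
  U = 229 + 3·76 + 185 = 642
  F = 217 + 2·642 = 1501
Option 2 (U := 28, J := 134):
  J = 134
  V = 151
  E = 300 − 5·151 = -455
  U = 28
  F = 217 + 2·28 = 273
F: 1501 − 273 = 1228

1228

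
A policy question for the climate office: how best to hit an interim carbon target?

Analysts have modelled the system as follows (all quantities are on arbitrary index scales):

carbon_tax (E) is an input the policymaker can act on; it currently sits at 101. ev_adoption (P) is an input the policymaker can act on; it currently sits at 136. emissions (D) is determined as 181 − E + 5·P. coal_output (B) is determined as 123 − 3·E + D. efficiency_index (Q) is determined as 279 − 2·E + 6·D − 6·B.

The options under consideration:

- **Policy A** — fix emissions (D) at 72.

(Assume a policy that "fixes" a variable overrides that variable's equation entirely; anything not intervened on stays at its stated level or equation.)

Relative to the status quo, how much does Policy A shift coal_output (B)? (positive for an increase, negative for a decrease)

-688

Baseline:
  E = 101
  P = 136
  D = 181 − 101 + 5·136 = 760
  B = 123 − 3·101 + 760 = 580
Policy A (D := 72):
  E = 101
  P = 136
  D = 72
  B = 123 − 3·101 + 72 = -108
Change in B: -108 − 580 = -688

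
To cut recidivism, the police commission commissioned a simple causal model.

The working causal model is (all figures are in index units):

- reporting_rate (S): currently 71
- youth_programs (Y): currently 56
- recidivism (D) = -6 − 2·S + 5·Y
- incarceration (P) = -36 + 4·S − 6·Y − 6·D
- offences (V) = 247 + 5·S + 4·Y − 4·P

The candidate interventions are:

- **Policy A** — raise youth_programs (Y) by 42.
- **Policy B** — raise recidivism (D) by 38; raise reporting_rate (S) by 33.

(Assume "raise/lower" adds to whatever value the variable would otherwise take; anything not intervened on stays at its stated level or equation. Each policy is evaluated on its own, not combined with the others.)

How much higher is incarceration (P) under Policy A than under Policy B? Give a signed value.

Policy A (Y + 42):
  S = 71
  Y = 56 + 42 = 98
  D = -6 − 2·71 + 5·98 = 342
  P = -36 + 4·71 − 6·98 − 6·342 = -2392
Policy B (D + 38, S + 33):
  S = 71 + 33 = 104
  Y = 56
  D = -6 − 2·104 + 5·56 (+38 from intervention) = 104
  P = -36 + 4·104 − 6·56 − 6·104 = -580
P: -2392 − (-580) = -1812

-1812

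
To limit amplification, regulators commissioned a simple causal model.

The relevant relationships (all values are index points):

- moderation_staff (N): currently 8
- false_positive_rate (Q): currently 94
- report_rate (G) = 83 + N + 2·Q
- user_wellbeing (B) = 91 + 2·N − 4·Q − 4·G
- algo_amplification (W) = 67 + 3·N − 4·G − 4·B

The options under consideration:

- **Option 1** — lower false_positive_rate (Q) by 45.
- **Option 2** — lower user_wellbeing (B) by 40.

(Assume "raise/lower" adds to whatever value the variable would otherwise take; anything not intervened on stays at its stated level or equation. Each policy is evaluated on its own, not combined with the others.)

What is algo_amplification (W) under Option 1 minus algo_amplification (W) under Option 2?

Option 1 (Q − 45):
  N = 8
  Q = 94 − 45 = 49
  G = 83 + 8 + 2·49 = 189
  B = 91 + 2·8 − 4·49 − 4·189 = -845
  W = 67 + 3·8 − 4·189 − 4·(-845) = 2715
Option 2 (B − 40):
  N = 8
  Q = 94
  G = 83 + 8 + 2·94 = 279
  B = 91 + 2·8 − 4·94 − 4·279 (−40 from intervention) = -1425
  W = 67 + 3·8 − 4·279 − 4·(-1425) = 4675
W: 2715 − 4675 = -1960

-1960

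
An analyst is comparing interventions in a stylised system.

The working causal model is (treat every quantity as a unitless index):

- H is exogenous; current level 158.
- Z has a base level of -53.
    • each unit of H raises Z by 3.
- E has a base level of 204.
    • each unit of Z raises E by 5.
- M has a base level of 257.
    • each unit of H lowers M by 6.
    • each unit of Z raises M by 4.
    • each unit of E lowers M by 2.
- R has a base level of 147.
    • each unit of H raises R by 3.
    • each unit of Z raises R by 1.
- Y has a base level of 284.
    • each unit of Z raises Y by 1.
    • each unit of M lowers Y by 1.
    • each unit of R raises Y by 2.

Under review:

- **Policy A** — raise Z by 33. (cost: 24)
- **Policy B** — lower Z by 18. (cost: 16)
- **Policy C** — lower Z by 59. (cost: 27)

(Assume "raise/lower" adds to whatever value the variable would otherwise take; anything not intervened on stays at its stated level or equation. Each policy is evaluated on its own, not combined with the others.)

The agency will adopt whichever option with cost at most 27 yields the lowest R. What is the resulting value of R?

Policy A (Z + 33):
  H = 158
  Z = -53 + 3·158 (+33 from intervention) = 454
  R = 147 + 3·158 + 454 = 1075
Policy B (Z − 18):
  H = 158
  Z = -53 + 3·158 (−18 from intervention) = 403
  R = 147 + 3·158 + 403 = 1024
Policy C (Z − 59):
  H = 158
  Z = -53 + 3·158 (−59 from intervention) = 362
  R = 147 + 3·158 + 362 = 983
Comparing — Policy A: R=1075, Policy B: R=1024, Policy C: R=983. Lowest is 983 (Policy C).

983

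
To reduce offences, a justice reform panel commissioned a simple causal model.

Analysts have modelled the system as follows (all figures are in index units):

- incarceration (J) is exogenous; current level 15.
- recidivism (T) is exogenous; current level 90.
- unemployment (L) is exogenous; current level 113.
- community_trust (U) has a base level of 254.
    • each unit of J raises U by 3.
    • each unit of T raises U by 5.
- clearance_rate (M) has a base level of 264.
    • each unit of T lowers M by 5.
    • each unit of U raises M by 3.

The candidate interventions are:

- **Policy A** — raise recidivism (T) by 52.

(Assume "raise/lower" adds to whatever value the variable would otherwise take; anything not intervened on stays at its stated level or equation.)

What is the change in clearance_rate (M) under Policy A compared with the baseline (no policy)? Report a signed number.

520

Baseline:
  J = 15
  T = 90
  U = 254 + 3·15 + 5·90 = 749
  M = 264 − 5·90 + 3·749 = 2061
Policy A (T + 52):
  J = 15
  T = 90 + 52 = 142
  U = 254 + 3·15 + 5·142 = 1009
  M = 264 − 5·142 + 3·1009 = 2581
Change in M: 2581 − 2061 = 520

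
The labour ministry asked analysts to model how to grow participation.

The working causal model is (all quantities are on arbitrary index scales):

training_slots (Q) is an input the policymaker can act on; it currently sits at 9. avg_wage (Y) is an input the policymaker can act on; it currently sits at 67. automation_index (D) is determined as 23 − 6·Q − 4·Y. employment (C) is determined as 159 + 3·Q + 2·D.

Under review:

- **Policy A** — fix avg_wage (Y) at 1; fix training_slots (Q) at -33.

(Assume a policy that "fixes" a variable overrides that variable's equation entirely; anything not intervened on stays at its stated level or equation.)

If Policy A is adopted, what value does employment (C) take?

494

Policy A (Y := 1, Q := -33):
  Q = -33
  Y = 1
  D = 23 − 6·(-33) − 4·1 = 217
  C = 159 + 3·(-33) + 2·217 = 494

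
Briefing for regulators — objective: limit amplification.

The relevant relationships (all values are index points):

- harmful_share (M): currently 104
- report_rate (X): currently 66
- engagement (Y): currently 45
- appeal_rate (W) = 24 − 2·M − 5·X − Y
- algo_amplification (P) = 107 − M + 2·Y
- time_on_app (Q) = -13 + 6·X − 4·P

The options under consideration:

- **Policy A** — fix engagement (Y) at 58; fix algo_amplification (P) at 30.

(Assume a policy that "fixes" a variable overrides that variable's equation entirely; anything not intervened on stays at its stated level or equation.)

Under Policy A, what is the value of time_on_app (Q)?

263

Policy A (Y := 58, P := 30):
  M = 104
  X = 66
  Y = 58
  P = 30
  Q = -13 + 6·66 − 4·30 = 263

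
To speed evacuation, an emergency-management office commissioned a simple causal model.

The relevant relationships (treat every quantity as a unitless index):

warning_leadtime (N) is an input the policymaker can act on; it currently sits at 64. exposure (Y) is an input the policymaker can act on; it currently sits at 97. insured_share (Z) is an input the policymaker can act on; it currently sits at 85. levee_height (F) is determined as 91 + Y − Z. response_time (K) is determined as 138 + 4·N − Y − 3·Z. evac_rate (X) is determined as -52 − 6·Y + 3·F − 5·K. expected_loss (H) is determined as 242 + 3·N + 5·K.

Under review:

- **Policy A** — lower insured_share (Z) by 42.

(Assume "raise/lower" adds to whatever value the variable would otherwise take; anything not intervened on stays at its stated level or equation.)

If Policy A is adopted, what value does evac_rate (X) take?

-1039

Policy A (Z − 42):
  N = 64
  Y = 97
  Z = 85 − 42 = 43
  F = 91 + 97 − 43 = 145
  K = 138 + 4·64 − 97 − 3·43 = 168
  X = -52 − 6·97 + 3·145 − 5·168 = -1039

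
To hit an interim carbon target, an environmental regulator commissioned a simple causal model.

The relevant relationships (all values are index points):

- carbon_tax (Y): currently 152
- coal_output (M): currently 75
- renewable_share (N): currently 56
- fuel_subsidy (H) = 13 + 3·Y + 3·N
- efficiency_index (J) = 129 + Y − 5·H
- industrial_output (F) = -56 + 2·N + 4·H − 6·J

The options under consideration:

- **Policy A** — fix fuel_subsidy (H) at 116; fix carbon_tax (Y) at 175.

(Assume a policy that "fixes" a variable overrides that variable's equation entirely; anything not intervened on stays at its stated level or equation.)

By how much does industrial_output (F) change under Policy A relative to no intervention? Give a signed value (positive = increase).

Baseline:
  Y = 152
  N = 56
  H = 13 + 3·152 + 3·56 = 637
  J = 129 + 152 − 5·637 = -2904
  F = -56 + 2·56 + 4·637 − 6·(-2904) = 20028
Policy A (H := 116, Y := 175):
  Y = 175
  N = 56
  H = 116
  J = 129 + 175 − 5·116 = -276
  F = -56 + 2·56 + 4·116 − 6·(-276) = 2176
Change in F: 2176 − 20028 = -17852

-17852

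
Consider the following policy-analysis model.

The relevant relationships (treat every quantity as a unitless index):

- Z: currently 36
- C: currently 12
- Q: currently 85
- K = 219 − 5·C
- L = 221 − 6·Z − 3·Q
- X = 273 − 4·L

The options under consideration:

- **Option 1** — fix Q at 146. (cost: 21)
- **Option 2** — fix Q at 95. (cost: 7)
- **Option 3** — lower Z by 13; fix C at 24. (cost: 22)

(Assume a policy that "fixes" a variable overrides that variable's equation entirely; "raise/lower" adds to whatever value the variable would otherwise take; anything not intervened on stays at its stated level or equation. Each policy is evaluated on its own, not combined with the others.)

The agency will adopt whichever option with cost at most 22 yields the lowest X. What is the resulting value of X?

Option 1 (Q := 146):
  Z = 36
  Q = 146
  L = 221 − 6·36 − 3·146 = -433
  X = 273 − 4·(-433) = 2005
Option 2 (Q := 95):
  Z = 36
  Q = 95
  L = 221 − 6·36 − 3·95 = -280
  X = 273 − 4·(-280) = 1393
Option 3 (Z − 13, C := 24):
  Z = 36 − 13 = 23
  Q = 85
  L = 221 − 6·23 − 3·85 = -172
  X = 273 − 4·(-172) = 961
Comparing — Option 1: X=2005, Option 2: X=1393, Option 3: X=961. Lowest is 961 (Option 3).

961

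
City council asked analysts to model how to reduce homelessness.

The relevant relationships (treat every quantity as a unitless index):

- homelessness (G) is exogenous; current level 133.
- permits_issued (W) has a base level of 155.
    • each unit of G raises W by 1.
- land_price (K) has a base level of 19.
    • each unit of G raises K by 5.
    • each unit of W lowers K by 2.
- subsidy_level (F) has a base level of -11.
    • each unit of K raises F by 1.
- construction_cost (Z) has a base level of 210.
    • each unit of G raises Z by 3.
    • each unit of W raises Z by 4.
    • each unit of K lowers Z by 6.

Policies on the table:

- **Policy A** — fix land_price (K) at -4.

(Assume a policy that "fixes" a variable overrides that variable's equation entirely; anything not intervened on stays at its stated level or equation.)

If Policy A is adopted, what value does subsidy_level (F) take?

-15

Policy A (K := -4):
  G = 133
  W = 155 + 133 = 288
  K = -4
  F = -11 + (-4) = -15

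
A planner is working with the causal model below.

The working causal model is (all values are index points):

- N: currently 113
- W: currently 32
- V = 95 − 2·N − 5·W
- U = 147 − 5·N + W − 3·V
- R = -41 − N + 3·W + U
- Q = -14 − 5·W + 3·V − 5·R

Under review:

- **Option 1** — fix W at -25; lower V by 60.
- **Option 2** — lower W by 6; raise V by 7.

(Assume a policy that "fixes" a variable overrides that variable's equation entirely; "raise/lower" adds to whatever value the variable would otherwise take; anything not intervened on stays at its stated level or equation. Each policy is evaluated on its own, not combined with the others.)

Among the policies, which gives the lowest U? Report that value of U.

-245

Option 1 (W := -25, V − 60):
  N = 113
  W = -25
  V = 95 − 2·113 − 5·(-25) (−60 from intervention) = -66
  U = 147 − 5·113 + (-25) − 3·(-66) = -245
Option 2 (W − 6, V + 7):
  N = 113
  W = 32 − 6 = 26
  V = 95 − 2·113 − 5·26 (+7 from intervention) = -254
  U = 147 − 5·113 + 26 − 3·(-254) = 370
Comparing — Option 1: U=-245, Option 2: U=370. Lowest is -245 (Option 1).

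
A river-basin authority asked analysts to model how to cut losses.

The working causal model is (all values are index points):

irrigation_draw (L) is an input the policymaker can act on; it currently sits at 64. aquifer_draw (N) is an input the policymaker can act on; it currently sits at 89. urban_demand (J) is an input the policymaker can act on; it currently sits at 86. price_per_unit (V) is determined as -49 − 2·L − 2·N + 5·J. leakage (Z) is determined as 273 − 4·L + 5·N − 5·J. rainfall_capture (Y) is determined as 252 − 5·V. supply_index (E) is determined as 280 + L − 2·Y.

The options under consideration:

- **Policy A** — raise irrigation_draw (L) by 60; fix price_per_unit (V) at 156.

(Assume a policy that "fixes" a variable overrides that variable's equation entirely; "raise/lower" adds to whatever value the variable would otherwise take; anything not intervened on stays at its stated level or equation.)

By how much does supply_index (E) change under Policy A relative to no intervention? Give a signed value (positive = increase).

870

Baseline:
  L = 64
  N = 89
  J = 86
  V = -49 − 2·64 − 2·89 + 5·86 = 75
  Y = 252 − 5·75 = -123
  E = 280 + 64 − 2·(-123) = 590
Policy A (L + 60, V := 156):
  L = 64 + 60 = 124
  N = 89
  J = 86
  V = 156
  Y = 252 − 5·156 = -528
  E = 280 + 124 − 2·(-528) = 1460
Change in E: 1460 − 590 = 870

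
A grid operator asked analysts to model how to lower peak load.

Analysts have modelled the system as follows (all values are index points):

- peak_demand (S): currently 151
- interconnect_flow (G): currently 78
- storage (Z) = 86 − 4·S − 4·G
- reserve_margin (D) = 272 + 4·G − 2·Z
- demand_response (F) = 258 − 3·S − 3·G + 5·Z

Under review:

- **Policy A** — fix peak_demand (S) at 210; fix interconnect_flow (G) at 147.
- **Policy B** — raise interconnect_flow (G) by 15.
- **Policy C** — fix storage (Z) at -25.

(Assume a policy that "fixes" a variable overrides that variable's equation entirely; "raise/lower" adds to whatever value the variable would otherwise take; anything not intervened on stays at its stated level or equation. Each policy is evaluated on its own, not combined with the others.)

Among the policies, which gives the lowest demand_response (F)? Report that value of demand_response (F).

-7523

Policy A (S := 210, G := 147):
  S = 210
  G = 147
  Z = 86 − 4·210 − 4·147 = -1342
  F = 258 − 3·210 − 3·147 + 5·(-1342) = -7523
Policy B (G + 15):
  S = 151
  G = 78 + 15 = 93
  Z = 86 − 4·151 − 4·93 = -890
  F = 258 − 3·151 − 3·93 + 5·(-890) = -4924
Policy C (Z := -25):
  S = 151
  G = 78
  Z = -25
  F = 258 − 3·151 − 3·78 + 5·(-25) = -554
Comparing — Policy A: F=-7523, Policy B: F=-4924, Policy C: F=-554. Lowest is -7523 (Policy A).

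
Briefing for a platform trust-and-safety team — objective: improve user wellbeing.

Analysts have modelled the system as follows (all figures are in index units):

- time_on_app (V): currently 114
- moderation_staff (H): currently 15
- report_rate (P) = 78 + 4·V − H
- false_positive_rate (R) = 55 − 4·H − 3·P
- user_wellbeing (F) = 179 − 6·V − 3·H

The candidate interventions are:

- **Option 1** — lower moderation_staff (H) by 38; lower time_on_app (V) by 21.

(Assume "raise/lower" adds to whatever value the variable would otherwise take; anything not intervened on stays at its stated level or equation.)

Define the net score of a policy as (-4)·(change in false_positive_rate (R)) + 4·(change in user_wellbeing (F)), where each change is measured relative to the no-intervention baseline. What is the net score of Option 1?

Baseline:
  V = 114
  H = 15
  P = 78 + 4·114 − 15 = 519
  R = 55 − 4·15 − 3·519 = -1562
  F = 179 − 6·114 − 3·15 = -550
Option 1 (H − 38, V − 21):
  V = 114 − 21 = 93
  H = 15 − 38 = -23
  P = 78 + 4·93 − (-23) = 473
  R = 55 − 4·(-23) − 3·473 = -1272
  F = 179 − 6·93 − 3·(-23) = -310
ΔR = -1272 − (-1562) = 290; ΔF = -310 − (-550) = 240
Score = (-4)·290 + 4·240 = -200

-200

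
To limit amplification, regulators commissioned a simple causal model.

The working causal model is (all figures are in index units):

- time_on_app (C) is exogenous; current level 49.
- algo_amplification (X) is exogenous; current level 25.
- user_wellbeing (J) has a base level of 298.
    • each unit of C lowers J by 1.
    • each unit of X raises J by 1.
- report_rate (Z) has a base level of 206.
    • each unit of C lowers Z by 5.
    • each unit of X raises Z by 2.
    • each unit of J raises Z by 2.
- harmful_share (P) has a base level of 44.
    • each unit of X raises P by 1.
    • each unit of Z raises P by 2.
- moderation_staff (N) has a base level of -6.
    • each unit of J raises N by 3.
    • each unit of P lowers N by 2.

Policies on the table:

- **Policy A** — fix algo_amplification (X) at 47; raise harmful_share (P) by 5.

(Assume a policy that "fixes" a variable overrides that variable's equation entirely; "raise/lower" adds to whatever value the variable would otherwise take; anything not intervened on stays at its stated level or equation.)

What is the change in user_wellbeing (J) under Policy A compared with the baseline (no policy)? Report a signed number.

22

Baseline:
  C = 49
  X = 25
  J = 298 − 49 + 25 = 274
Policy A (X := 47, P + 5):
  C = 49
  X = 47
  J = 298 − 49 + 47 = 296
Change in J: 296 − 274 = 22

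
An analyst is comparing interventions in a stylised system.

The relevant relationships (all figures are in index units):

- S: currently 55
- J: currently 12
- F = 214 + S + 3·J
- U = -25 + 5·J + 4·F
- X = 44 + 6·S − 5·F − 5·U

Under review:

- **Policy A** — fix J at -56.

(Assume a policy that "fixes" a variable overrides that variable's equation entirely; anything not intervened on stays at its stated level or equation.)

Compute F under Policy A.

Policy A (J := -56):
  S = 55
  J = -56
  F = 214 + 55 + 3·(-56) = 101

101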